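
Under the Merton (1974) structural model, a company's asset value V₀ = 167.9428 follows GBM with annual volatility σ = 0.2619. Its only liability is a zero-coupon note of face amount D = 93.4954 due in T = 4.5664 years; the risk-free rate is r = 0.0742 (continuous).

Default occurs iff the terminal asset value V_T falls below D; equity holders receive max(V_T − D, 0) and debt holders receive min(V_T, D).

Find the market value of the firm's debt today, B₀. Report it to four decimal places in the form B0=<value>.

d₁ = [ln(V₀/D) + (r + σ²/2)T] / (σ√T)
   = [ln(167.9428/93.4954) + (0.0742 + 0.5·0.2619²)·4.5664] / (0.2619·√4.5664)
   = [0.585711 + 0.495435] / 0.559658 = 1.931800
d₂ = d₁ − σ√T = 1.931800 − 0.559658 = 1.372142
N(d₁) = 0.973308,  N(d₂) = 0.914990,  e^(−rT) = 0.712606
E₀ = V₀·N(d₁) − D·e^(−rT)·N(d₂)
   = 167.9428·0.973308 − 93.4954·0.712606·0.914990 = 102.498483
B₀ = V₀ − E₀ = 167.9428 − 102.498483 = 65.444317

B0=65.4443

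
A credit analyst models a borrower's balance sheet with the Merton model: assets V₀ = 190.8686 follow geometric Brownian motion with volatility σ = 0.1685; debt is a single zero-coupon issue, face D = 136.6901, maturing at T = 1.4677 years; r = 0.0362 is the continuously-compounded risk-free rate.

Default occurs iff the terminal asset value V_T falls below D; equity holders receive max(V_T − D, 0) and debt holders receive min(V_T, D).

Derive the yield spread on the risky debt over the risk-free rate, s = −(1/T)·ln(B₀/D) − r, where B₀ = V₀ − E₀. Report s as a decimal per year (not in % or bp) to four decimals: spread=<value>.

spread=0.0019

d₁ = [ln(V₀/D) + (r + σ²/2)T] / (σ√T)
   = [ln(190.8686/136.6901) + (0.0362 + 0.5·0.1685²)·1.4677] / (0.1685·√1.4677)
   = [0.333869 + 0.073966] / 0.204136 = 1.997866
d₂ = d₁ − σ√T = 1.997866 − 0.204136 = 1.793730
N(d₁) = 0.977134,  N(d₂) = 0.963572,  e^(−rT) = 0.948256
E₀ = V₀·N(d₁) − D·e^(−rT)·N(d₂)
   = 190.8686·0.977134 − 136.6901·0.948256·0.963572 = 61.608773
B₀ = V₀ − E₀ = 190.8686 − 61.608773 = 129.259827
spread = −(1/T)·ln(B₀/D) − r = −(1/1.4677)·ln(129.259827/136.6901) − 0.0362 = 0.00188120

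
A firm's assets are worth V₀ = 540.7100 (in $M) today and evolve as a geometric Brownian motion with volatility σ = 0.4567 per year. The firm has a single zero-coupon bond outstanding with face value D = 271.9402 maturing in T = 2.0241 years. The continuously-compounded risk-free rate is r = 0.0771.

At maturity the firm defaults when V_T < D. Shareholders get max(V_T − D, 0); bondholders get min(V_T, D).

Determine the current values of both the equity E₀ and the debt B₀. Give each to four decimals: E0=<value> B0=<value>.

d₁ = [ln(V₀/D) + (r + σ²/2)T] / (σ√T)
   = [ln(540.7100/271.9402) + (0.0771 + 0.5·0.4567²)·2.0241] / (0.4567·√2.0241)
   = [0.687301 + 0.367146] / 0.649751 = 1.622848
d₂ = d₁ − σ√T = 1.622848 − 0.649751 = 0.973097
N(d₁) = 0.947689,  N(d₂) = 0.834747,  e^(−rT) = 0.855509
E₀ = V₀·N(d₁) − D·e^(−rT)·N(d₂)
   = 540.7100·0.947689 − 271.9402·0.855509·0.834747 = 318.223110
B₀ = V₀ − E₀ = 540.7100 − 318.223110 = 222.486890

E0=318.2231 B0=222.4869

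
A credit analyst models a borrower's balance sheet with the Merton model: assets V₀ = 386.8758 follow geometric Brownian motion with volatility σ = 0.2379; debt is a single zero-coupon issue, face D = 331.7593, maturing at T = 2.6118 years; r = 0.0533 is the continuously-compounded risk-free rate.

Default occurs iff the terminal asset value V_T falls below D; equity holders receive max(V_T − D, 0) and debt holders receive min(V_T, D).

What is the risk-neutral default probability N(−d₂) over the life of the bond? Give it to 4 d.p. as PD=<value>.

PD=0.2845

d₁ = [ln(V₀/D) + (r + σ²/2)T] / (σ√T)
   = [ln(386.8758/331.7593) + (0.0533 + 0.5·0.2379²)·2.6118] / (0.2379·√2.6118)
   = [0.153694 + 0.213118] / 0.384472 = 0.954068
d₂ = d₁ − σ√T = 0.954068 − 0.384472 = 0.569596
risk-neutral PD = N(−d₂) = N(-0.569596) = 0.284476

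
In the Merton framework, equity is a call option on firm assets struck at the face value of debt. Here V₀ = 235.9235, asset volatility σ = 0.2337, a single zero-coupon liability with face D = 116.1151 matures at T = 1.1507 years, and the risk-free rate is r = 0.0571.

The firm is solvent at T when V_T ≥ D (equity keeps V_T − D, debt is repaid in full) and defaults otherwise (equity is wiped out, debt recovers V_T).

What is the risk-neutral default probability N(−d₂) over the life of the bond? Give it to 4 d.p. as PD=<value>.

d₁ = [ln(V₀/D) + (r + σ²/2)T] / (σ√T)
   = [ln(235.9235/116.1151) + (0.0571 + 0.5·0.2337²)·1.1507] / (0.2337·√1.1507)
   = [0.708926 + 0.097128] / 0.250692 = 3.215320
d₂ = d₁ − σ√T = 3.215320 − 0.250692 = 2.964629
risk-neutral PD = N(−d₂) = N(-2.964629) = 0.001515

PD=0.0015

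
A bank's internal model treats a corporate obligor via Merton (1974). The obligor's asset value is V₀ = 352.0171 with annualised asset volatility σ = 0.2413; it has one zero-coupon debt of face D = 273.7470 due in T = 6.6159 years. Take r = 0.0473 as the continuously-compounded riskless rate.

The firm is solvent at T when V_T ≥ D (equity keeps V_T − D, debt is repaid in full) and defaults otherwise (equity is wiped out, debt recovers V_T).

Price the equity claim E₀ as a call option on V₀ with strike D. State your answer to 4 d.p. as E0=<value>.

d₁ = [ln(V₀/D) + (r + σ²/2)T] / (σ√T)
   = [ln(352.0171/273.7470) + (0.0473 + 0.5·0.2413²)·6.6159] / (0.2413·√6.6159)
   = [0.251475 + 0.505540] / 0.620657 = 1.219699
d₂ = d₁ − σ√T = 1.219699 − 0.620657 = 0.599042
N(d₁) = 0.888711,  N(d₂) = 0.725428,  e^(−rT) = 0.731300
E₀ = V₀·N(d₁) − D·e^(−rT)·N(d₂)
   = 352.0171·0.888711 − 273.7470·0.731300·0.725428 = 167.617187

E0=167.6172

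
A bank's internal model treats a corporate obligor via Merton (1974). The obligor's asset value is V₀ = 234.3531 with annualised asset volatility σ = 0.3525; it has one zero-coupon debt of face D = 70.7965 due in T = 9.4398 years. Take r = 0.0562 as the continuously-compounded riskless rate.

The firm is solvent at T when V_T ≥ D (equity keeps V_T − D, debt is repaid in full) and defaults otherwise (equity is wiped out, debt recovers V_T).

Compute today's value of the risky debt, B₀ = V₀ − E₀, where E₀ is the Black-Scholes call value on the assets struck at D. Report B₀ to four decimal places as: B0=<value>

B0=39.3907

d₁ = [ln(V₀/D) + (r + σ²/2)T] / (σ√T)
   = [ln(234.3531/70.7965) + (0.0562 + 0.5·0.3525²)·9.4398] / (0.3525·√9.4398)
   = [1.197019 + 1.116994] / 1.083030 = 2.136610
d₂ = d₁ − σ√T = 2.136610 − 1.083030 = 1.053580
N(d₁) = 0.983685,  N(d₂) = 0.853962,  e^(−rT) = 0.588301
E₀ = V₀·N(d₁) − D·e^(−rT)·N(d₂)
   = 234.3531·0.983685 − 70.7965·0.588301·0.853962 = 194.962434
B₀ = V₀ − E₀ = 234.3531 − 194.962434 = 39.390666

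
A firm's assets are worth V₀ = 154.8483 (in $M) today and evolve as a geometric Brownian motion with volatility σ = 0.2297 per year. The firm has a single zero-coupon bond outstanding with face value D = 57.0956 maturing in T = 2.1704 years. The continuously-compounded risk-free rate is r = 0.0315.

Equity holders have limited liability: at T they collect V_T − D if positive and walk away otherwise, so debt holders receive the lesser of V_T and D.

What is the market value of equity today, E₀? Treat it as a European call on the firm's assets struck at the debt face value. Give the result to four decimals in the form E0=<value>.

E0=101.5325

d₁ = [ln(V₀/D) + (r + σ²/2)T] / (σ√T)
   = [ln(154.8483/57.0956) + (0.0315 + 0.5·0.2297²)·2.1704] / (0.2297·√2.1704)
   = [0.997719 + 0.125625] / 0.338400 = 3.319570
d₂ = d₁ − σ√T = 3.319570 − 0.338400 = 2.981170
N(d₁) = 0.999549,  N(d₂) = 0.998564,  e^(−rT) = 0.933917
E₀ = V₀·N(d₁) − D·e^(−rT)·N(d₂)
   = 154.8483·0.999549 − 57.0956·0.933917·0.998564 = 101.532498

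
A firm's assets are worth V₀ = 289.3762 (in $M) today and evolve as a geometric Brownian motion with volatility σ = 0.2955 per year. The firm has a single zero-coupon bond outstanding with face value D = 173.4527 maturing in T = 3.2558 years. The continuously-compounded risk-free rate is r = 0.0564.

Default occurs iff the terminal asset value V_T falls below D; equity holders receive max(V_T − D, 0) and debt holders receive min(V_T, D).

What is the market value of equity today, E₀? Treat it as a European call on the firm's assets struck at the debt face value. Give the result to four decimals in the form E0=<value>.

d₁ = [ln(V₀/D) + (r + σ²/2)T] / (σ√T)
   = [ln(289.3762/173.4527) + (0.0564 + 0.5·0.2955²)·3.2558] / (0.2955·√3.2558)
   = [0.511823 + 0.325776] / 0.533195 = 1.570903
d₂ = d₁ − σ√T = 1.570903 − 0.533195 = 1.037708
N(d₁) = 0.941897,  N(d₂) = 0.850297,  e^(−rT) = 0.832246
E₀ = V₀·N(d₁) − D·e^(−rT)·N(d₂)
   = 289.3762·0.941897 − 173.4527·0.832246·0.850297 = 149.817803

E0=149.8178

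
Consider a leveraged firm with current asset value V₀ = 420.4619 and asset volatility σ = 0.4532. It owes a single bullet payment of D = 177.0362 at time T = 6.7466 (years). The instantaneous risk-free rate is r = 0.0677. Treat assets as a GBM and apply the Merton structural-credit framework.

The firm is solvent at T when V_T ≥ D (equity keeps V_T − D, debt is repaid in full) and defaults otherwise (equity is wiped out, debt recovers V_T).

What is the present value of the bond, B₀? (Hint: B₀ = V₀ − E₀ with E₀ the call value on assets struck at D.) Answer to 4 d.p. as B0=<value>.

d₁ = [ln(V₀/D) + (r + σ²/2)T] / (σ√T)
   = [ln(420.4619/177.0362) + (0.0677 + 0.5·0.4532²)·6.7466] / (0.4532·√6.7466)
   = [0.865000 + 1.149588] / 1.177152 = 1.711409
d₂ = d₁ − σ√T = 1.711409 − 1.177152 = 0.534257
N(d₁) = 0.956497,  N(d₂) = 0.703418,  e^(−rT) = 0.633342
E₀ = V₀·N(d₁) − D·e^(−rT)·N(d₂)
   = 420.4619·0.956497 − 177.0362·0.633342·0.703418 = 323.300234
B₀ = V₀ − E₀ = 420.4619 − 323.300234 = 97.161666

B0=97.1617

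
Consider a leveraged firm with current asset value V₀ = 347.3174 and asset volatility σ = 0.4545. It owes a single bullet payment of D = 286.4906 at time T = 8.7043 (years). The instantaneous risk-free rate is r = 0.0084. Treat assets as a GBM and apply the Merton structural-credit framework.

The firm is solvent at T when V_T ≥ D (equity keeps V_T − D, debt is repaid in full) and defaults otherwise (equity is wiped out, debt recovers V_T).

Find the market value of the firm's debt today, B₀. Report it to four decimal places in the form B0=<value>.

B0=151.6442

d₁ = [ln(V₀/D) + (r + σ²/2)T] / (σ√T)
   = [ln(347.3174/286.4906) + (0.0084 + 0.5·0.4545²)·8.7043] / (0.4545·√8.7043)
   = [0.192533 + 0.972141] / 1.340914 = 0.868568
d₂ = d₁ − σ√T = 0.868568 − 1.340914 = -0.472346
N(d₁) = 0.807458,  N(d₂) = 0.318340,  e^(−rT) = 0.929493
E₀ = V₀·N(d₁) − D·e^(−rT)·N(d₂)
   = 347.3174·0.807458 − 286.4906·0.929493·0.318340 = 195.673225
B₀ = V₀ − E₀ = 347.3174 − 195.673225 = 151.644175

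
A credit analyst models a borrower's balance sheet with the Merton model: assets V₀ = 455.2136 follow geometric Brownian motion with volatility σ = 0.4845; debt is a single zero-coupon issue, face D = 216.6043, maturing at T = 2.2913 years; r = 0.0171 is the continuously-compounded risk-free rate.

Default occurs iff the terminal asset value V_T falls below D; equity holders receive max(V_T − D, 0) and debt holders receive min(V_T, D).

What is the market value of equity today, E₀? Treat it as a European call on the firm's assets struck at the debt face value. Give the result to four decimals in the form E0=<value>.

E0=262.7901

d₁ = [ln(V₀/D) + (r + σ²/2)T] / (σ√T)
   = [ln(455.2136/216.6043) + (0.0171 + 0.5·0.4845²)·2.2913] / (0.4845·√2.2913)
   = [0.742695 + 0.308111] / 0.733390 = 1.432807
d₂ = d₁ − σ√T = 1.432807 − 0.733390 = 0.699418
N(d₁) = 0.924044,  N(d₂) = 0.757854,  e^(−rT) = 0.961576
E₀ = V₀·N(d₁) − D·e^(−rT)·N(d₂)
   = 455.2136·0.924044 − 216.6043·0.961576·0.757854 = 262.790053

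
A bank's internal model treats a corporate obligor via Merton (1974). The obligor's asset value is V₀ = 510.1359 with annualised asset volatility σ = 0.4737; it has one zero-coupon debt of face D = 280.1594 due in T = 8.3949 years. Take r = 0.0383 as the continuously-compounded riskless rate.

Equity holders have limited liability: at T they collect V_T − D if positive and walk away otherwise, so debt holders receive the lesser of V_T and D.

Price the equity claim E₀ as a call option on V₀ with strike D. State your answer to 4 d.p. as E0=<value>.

d₁ = [ln(V₀/D) + (r + σ²/2)T] / (σ√T)
   = [ln(510.1359/280.1594) + (0.0383 + 0.5·0.4737²)·8.3949] / (0.4737·√8.3949)
   = [0.599318 + 1.263398] / 1.372496 = 1.357174
d₂ = d₁ − σ√T = 1.357174 − 1.372496 = -0.015322
N(d₁) = 0.912637,  N(d₂) = 0.493888,  e^(−rT) = 0.725043
E₀ = V₀·N(d₁) − D·e^(−rT)·N(d₂)
   = 510.1359·0.912637 − 280.1594·0.725043·0.493888 = 365.246748

E0=365.2467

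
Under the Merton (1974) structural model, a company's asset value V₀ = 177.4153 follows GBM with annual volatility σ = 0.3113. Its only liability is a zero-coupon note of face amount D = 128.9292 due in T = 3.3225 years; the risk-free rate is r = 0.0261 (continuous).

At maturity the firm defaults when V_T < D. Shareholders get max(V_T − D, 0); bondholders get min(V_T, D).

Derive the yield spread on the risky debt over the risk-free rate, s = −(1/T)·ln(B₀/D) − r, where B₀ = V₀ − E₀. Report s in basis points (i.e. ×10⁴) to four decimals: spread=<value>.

d₁ = [ln(V₀/D) + (r + σ²/2)T] / (σ√T)
   = [ln(177.4153/128.9292) + (0.0261 + 0.5·0.3113²)·3.3225] / (0.3113·√3.3225)
   = [0.319230 + 0.247705] / 0.567429 = 0.999129
d₂ = d₁ − σ√T = 0.999129 − 0.567429 = 0.431700
N(d₁) = 0.841134,  N(d₂) = 0.667020,  e^(−rT) = 0.916936
E₀ = V₀·N(d₁) − D·e^(−rT)·N(d₂)
   = 177.4153·0.841134 − 128.9292·0.916936·0.667020 = 70.374981
B₀ = V₀ − E₀ = 177.4153 − 70.374981 = 107.040319
spread = −(1/T)·ln(B₀/D) − r = −(1/3.3225)·ln(107.040319/128.9292) − 0.0261 = 0.02989935
in basis points: 0.02989935 × 10⁴ = 298.9935 bp

spread=298.9935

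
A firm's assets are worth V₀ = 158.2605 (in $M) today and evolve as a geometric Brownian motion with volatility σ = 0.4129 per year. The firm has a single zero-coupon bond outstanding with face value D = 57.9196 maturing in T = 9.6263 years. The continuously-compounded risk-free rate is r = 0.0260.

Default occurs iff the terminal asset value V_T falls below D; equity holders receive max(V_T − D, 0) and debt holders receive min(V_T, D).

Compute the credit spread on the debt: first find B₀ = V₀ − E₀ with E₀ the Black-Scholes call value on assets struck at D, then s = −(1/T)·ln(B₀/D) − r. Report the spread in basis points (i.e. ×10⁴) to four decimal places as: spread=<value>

spread=209.5525

d₁ = [ln(V₀/D) + (r + σ²/2)T] / (σ√T)
   = [ln(158.2605/57.9196) + (0.0260 + 0.5·0.4129²)·9.6263] / (0.4129·√9.6263)
   = [1.005187 + 1.070860] / 1.281075 = 1.620551
d₂ = d₁ − σ√T = 1.620551 − 1.281075 = 0.339476
N(d₁) = 0.947443,  N(d₂) = 0.632874,  e^(−rT) = 0.778580
E₀ = V₀·N(d₁) − D·e^(−rT)·N(d₂)
   = 158.2605·0.947443 − 57.9196·0.778580·0.632874 = 121.403316
B₀ = V₀ − E₀ = 158.2605 − 121.403316 = 36.857184
spread = −(1/T)·ln(B₀/D) − r = −(1/9.6263)·ln(36.857184/57.9196) − 0.0260 = 0.02095525
in basis points: 0.02095525 × 10⁴ = 209.5525 bp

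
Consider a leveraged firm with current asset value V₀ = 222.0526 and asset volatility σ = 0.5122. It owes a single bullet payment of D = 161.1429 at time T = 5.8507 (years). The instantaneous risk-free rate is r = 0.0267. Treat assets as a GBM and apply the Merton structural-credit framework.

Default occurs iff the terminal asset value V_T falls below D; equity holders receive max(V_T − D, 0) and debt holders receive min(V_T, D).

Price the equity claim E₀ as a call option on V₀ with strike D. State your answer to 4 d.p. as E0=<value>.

d₁ = [ln(V₀/D) + (r + σ²/2)T] / (σ√T)
   = [ln(222.0526/161.1429) + (0.0267 + 0.5·0.5122²)·5.8507] / (0.5122·√5.8507)
   = [0.320623 + 0.923676] / 1.238921 = 1.004341
d₂ = d₁ − σ√T = 1.004341 − 1.238921 = -0.234580
N(d₁) = 0.842393,  N(d₂) = 0.407267,  e^(−rT) = 0.855376
E₀ = V₀·N(d₁) − D·e^(−rT)·N(d₂)
   = 222.0526·0.842393 − 161.1429·0.855376·0.407267 = 130.918655

E0=130.9187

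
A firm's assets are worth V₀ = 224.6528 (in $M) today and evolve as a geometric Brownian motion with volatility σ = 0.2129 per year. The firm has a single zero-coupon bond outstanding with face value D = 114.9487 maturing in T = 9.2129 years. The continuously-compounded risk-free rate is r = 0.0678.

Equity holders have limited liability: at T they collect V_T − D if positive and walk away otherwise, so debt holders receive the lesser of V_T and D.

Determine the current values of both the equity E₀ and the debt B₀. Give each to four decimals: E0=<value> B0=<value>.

E0=163.7161 B0=60.9367

d₁ = [ln(V₀/D) + (r + σ²/2)T] / (σ√T)
   = [ln(224.6528/114.9487) + (0.0678 + 0.5·0.2129²)·9.2129] / (0.2129·√9.2129)
   = [0.670070 + 0.833428] / 0.646210 = 2.326640
d₂ = d₁ − σ√T = 2.326640 − 0.646210 = 1.680430
N(d₁) = 0.990008,  N(d₂) = 0.953563,  e^(−rT) = 0.535457
E₀ = V₀·N(d₁) − D·e^(−rT)·N(d₂)
   = 224.6528·0.990008 − 114.9487·0.535457·0.953563 = 163.716123
B₀ = V₀ − E₀ = 224.6528 − 163.716123 = 60.936677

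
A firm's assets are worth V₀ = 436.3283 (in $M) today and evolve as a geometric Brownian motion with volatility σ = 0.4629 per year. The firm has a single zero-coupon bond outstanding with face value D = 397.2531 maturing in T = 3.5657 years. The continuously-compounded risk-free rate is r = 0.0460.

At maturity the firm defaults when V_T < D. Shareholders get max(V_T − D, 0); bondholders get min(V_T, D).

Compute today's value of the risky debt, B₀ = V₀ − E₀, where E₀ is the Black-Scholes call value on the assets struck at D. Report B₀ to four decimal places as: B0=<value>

B0=250.7951

d₁ = [ln(V₀/D) + (r + σ²/2)T] / (σ√T)
   = [ln(436.3283/397.2531) + (0.0460 + 0.5·0.4629²)·3.5657] / (0.4629·√3.5657)
   = [0.093821 + 0.546045] / 0.874097 = 0.732031
d₂ = d₁ − σ√T = 0.732031 − 0.874097 = -0.142066
N(d₁) = 0.767925,  N(d₂) = 0.443514,  e^(−rT) = 0.848723
E₀ = V₀·N(d₁) − D·e^(−rT)·N(d₂)
   = 436.3283·0.767925 − 397.2531·0.848723·0.443514 = 185.533240
B₀ = V₀ − E₀ = 436.3283 − 185.533240 = 250.795060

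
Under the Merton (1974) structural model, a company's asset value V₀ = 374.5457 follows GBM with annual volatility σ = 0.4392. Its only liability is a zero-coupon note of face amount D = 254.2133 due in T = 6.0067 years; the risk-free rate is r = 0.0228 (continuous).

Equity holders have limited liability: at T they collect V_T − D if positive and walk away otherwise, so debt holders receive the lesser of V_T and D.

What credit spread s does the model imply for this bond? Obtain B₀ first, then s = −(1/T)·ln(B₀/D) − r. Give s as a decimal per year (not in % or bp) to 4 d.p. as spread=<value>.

d₁ = [ln(V₀/D) + (r + σ²/2)T] / (σ√T)
   = [ln(374.5457/254.2133) + (0.0228 + 0.5·0.4392²)·6.0067] / (0.4392·√6.0067)
   = [0.387540 + 0.716289] / 1.076416 = 1.025467
d₂ = d₁ − σ√T = 1.025467 − 1.076416 = -0.050950
N(d₁) = 0.847428,  N(d₂) = 0.479683,  e^(−rT) = 0.872011
E₀ = V₀·N(d₁) − D·e^(−rT)·N(d₂)
   = 374.5457·0.847428 − 254.2133·0.872011·0.479683 = 211.066098
B₀ = V₀ − E₀ = 374.5457 − 211.066098 = 163.479602
spread = −(1/T)·ln(B₀/D) − r = −(1/6.0067)·ln(163.479602/254.2133) − 0.0228 = 0.05069884

spread=0.0507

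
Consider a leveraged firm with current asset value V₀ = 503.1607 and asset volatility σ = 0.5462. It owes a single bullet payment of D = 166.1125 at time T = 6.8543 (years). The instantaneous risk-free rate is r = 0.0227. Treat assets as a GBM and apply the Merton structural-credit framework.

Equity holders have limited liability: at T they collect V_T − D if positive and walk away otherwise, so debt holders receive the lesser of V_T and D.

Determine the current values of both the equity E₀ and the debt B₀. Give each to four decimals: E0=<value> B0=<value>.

d₁ = [ln(V₀/D) + (r + σ²/2)T] / (σ√T)
   = [ln(503.1607/166.1125) + (0.0227 + 0.5·0.5462²)·6.8543] / (0.5462·√6.8543)
   = [1.108244 + 1.178029] / 1.429991 = 1.598803
d₂ = d₁ − σ√T = 1.598803 − 1.429991 = 0.168812
N(d₁) = 0.945068,  N(d₂) = 0.567028,  e^(−rT) = 0.855908
E₀ = V₀·N(d₁) − D·e^(−rT)·N(d₂)
   = 503.1607·0.945068 − 166.1125·0.855908·0.567028 = 394.902675
B₀ = V₀ − E₀ = 503.1607 − 394.902675 = 108.258025

E0=394.9027 B0=108.2580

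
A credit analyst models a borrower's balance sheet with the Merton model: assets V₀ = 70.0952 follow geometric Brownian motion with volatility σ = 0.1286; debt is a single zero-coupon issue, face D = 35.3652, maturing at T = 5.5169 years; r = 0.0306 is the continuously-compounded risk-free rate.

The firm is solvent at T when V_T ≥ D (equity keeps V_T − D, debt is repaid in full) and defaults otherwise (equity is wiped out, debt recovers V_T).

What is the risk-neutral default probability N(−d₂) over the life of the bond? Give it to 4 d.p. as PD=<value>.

PD=0.0038

d₁ = [ln(V₀/D) + (r + σ²/2)T] / (σ√T)
   = [ln(70.0952/35.3652) + (0.0306 + 0.5·0.1286²)·5.5169] / (0.1286·√5.5169)
   = [0.684126 + 0.214436] / 0.302057 = 2.974813
d₂ = d₁ − σ√T = 2.974813 − 0.302057 = 2.672756
risk-neutral PD = N(−d₂) = N(-2.672756) = 0.003762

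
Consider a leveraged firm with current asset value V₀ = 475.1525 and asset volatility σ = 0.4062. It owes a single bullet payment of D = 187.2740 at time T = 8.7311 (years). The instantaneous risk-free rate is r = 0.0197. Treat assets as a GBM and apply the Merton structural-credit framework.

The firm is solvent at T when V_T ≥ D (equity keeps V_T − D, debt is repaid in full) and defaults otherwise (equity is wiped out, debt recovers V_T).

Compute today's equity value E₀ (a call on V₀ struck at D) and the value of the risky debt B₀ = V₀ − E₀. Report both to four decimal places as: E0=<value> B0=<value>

E0=346.0052 B0=129.1473

d₁ = [ln(V₀/D) + (r + σ²/2)T] / (σ√T)
   = [ln(475.1525/187.2740) + (0.0197 + 0.5·0.4062²)·8.7311] / (0.4062·√8.7311)
   = [0.931063 + 0.892312] / 1.200257 = 1.519153
d₂ = d₁ − σ√T = 1.519153 − 1.200257 = 0.318896
N(d₁) = 0.935638,  N(d₂) = 0.625097,  e^(−rT) = 0.841977
E₀ = V₀·N(d₁) − D·e^(−rT)·N(d₂)
   = 475.1525·0.935638 − 187.2740·0.841977·0.625097 = 346.005177
B₀ = V₀ − E₀ = 475.1525 − 346.005177 = 129.147323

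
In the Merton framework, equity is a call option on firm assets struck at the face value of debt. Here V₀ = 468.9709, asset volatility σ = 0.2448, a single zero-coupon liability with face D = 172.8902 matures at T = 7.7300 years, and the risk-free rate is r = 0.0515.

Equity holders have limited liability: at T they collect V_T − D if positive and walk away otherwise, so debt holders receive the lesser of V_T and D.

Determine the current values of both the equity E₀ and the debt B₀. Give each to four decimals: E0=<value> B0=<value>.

E0=353.9804 B0=114.9905

d₁ = [ln(V₀/D) + (r + σ²/2)T] / (σ√T)
   = [ln(468.9709/172.8902) + (0.0515 + 0.5·0.2448²)·7.7300] / (0.2448·√7.7300)
   = [0.997884 + 0.629713] / 0.680614 = 2.391364
d₂ = d₁ − σ√T = 2.391364 − 0.680614 = 1.710750
N(d₁) = 0.991607,  N(d₂) = 0.956436,  e^(−rT) = 0.671598
E₀ = V₀·N(d₁) − D·e^(−rT)·N(d₂)
   = 468.9709·0.991607 − 172.8902·0.671598·0.956436 = 353.980398
B₀ = V₀ − E₀ = 468.9709 − 353.980398 = 114.990502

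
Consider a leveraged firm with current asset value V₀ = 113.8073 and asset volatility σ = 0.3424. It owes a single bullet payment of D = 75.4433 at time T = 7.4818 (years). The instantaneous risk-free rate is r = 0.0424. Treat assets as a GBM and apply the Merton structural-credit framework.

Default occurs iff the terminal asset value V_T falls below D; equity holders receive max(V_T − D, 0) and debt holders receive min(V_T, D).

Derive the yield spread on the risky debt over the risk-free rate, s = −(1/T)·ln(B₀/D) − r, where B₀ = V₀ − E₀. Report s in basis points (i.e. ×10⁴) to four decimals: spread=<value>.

spread=230.0263

d₁ = [ln(V₀/D) + (r + σ²/2)T] / (σ√T)
   = [ln(113.8073/75.4433) + (0.0424 + 0.5·0.3424²)·7.4818] / (0.3424·√7.4818)
   = [0.411125 + 0.755803] / 0.936563 = 1.245969
d₂ = d₁ − σ√T = 1.245969 − 0.936563 = 0.309407
N(d₁) = 0.893612,  N(d₂) = 0.621494,  e^(−rT) = 0.728164
E₀ = V₀·N(d₁) − D·e^(−rT)·N(d₂)
   = 113.8073·0.893612 − 75.4433·0.728164·0.621494 = 67.557738
B₀ = V₀ − E₀ = 113.8073 − 67.557738 = 46.249562
spread = −(1/T)·ln(B₀/D) − r = −(1/7.4818)·ln(46.249562/75.4433) − 0.0424 = 0.02300263
in basis points: 0.02300263 × 10⁴ = 230.0263 bp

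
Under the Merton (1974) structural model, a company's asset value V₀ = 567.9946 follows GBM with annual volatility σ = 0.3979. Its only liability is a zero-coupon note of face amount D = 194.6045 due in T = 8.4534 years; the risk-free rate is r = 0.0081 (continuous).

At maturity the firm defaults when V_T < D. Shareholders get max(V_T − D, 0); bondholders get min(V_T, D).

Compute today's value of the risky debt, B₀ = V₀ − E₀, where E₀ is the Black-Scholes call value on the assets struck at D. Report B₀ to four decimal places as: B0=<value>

d₁ = [ln(V₀/D) + (r + σ²/2)T] / (σ√T)
   = [ln(567.9946/194.6045) + (0.0081 + 0.5·0.3979²)·8.4534] / (0.3979·√8.4534)
   = [1.071143 + 0.737662] / 1.156884 = 1.563515
d₂ = d₁ − σ√T = 1.563515 − 1.156884 = 0.406632
N(d₁) = 0.941034,  N(d₂) = 0.657861,  e^(−rT) = 0.933819
E₀ = V₀·N(d₁) − D·e^(−rT)·N(d₂)
   = 567.9946·0.941034 − 194.6045·0.933819·0.657861 = 414.952380
B₀ = V₀ − E₀ = 567.9946 − 414.952380 = 153.042220

B0=153.0422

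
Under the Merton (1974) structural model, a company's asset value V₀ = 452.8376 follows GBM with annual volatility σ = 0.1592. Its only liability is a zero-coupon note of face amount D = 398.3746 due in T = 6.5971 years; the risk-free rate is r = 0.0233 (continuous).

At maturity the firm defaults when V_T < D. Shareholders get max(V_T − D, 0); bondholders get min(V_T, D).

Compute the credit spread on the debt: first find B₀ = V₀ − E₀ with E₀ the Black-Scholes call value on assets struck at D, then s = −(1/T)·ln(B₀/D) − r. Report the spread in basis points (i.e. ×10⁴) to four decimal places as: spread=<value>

d₁ = [ln(V₀/D) + (r + σ²/2)T] / (σ√T)
   = [ln(452.8376/398.3746) + (0.0233 + 0.5·0.1592²)·6.5971] / (0.1592·√6.5971)
   = [0.128141 + 0.237313] / 0.408902 = 0.893743
d₂ = d₁ − σ√T = 0.893743 − 0.408902 = 0.484841
N(d₁) = 0.814270,  N(d₂) = 0.686105,  e^(−rT) = 0.857519
E₀ = V₀·N(d₁) − D·e^(−rT)·N(d₂)
   = 452.8376·0.814270 − 398.3746·0.857519·0.686105 = 134.349285
B₀ = V₀ − E₀ = 452.8376 − 134.349285 = 318.488315
spread = −(1/T)·ln(B₀/D) − r = −(1/6.5971)·ln(318.488315/398.3746) − 0.0233 = 0.01062506
in basis points: 0.01062506 × 10⁴ = 106.2506 bp

spread=106.2506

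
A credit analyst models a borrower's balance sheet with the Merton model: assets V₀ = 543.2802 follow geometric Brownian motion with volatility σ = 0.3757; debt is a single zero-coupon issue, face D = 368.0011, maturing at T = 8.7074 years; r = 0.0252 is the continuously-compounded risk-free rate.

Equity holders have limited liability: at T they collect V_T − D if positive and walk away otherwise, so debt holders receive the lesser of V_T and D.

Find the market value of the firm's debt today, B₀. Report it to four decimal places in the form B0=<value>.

d₁ = [ln(V₀/D) + (r + σ²/2)T] / (σ√T)
   = [ln(543.2802/368.0011) + (0.0252 + 0.5·0.3757²)·8.7074] / (0.3757·√8.7074)
   = [0.389539 + 0.833953] / 1.108627 = 1.103611
d₂ = d₁ − σ√T = 1.103611 − 1.108627 = -0.005016
N(d₁) = 0.865119,  N(d₂) = 0.497999,  e^(−rT) = 0.802979
E₀ = V₀·N(d₁) − D·e^(−rT)·N(d₂)
   = 543.2802·0.865119 − 368.0011·0.802979·0.497999 = 322.844746
B₀ = V₀ − E₀ = 543.2802 − 322.844746 = 220.435454

B0=220.4355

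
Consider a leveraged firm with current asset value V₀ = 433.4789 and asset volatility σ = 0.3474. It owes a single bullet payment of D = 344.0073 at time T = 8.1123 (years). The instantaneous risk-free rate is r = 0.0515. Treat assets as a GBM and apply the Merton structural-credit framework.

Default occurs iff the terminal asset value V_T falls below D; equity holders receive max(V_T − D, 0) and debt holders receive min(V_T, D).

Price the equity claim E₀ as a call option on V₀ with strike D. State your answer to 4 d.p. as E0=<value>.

E0=251.5520

d₁ = [ln(V₀/D) + (r + σ²/2)T] / (σ√T)
   = [ln(433.4789/344.0073) + (0.0515 + 0.5·0.3474²)·8.1123] / (0.3474·√8.1123)
   = [0.231180 + 0.907307] / 0.989468 = 1.150605
d₂ = d₁ − σ√T = 1.150605 − 0.989468 = 0.161137
N(d₁) = 0.875053,  N(d₂) = 0.564007,  e^(−rT) = 0.658505
E₀ = V₀·N(d₁) − D·e^(−rT)·N(d₂)
   = 433.4789·0.875053 − 344.0073·0.658505·0.564007 = 251.552033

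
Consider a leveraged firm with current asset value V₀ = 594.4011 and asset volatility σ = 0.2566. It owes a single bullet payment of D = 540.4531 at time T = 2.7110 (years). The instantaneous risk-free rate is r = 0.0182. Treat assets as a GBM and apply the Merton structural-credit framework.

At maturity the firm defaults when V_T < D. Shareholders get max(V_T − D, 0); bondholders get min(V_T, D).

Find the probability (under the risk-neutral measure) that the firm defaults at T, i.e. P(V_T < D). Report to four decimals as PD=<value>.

d₁ = [ln(V₀/D) + (r + σ²/2)T] / (σ√T)
   = [ln(594.4011/540.4531) + (0.0182 + 0.5·0.2566²)·2.7110] / (0.2566·√2.7110)
   = [0.095146 + 0.138591] / 0.422495 = 0.553232
d₂ = d₁ − σ√T = 0.553232 − 0.422495 = 0.130737
risk-neutral PD = N(−d₂) = N(-0.130737) = 0.447992

PD=0.4480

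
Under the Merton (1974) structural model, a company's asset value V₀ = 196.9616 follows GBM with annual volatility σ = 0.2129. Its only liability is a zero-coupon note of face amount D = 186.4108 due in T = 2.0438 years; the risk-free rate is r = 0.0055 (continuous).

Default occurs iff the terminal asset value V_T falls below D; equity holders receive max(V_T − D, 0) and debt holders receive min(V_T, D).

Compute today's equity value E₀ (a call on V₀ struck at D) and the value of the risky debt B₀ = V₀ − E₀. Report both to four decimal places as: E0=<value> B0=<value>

E0=29.9175 B0=167.0441

d₁ = [ln(V₀/D) + (r + σ²/2)T] / (σ√T)
   = [ln(196.9616/186.4108) + (0.0055 + 0.5·0.2129²)·2.0438] / (0.2129·√2.0438)
   = [0.055056 + 0.057560] / 0.304365 = 0.370003
d₂ = d₁ − σ√T = 0.370003 − 0.304365 = 0.065638
N(d₁) = 0.644310,  N(d₂) = 0.526167,  e^(−rT) = 0.988822
E₀ = V₀·N(d₁) − D·e^(−rT)·N(d₂)
   = 196.9616·0.644310 − 186.4108·0.988822·0.526167 = 29.917473
B₀ = V₀ − E₀ = 196.9616 − 29.917473 = 167.044127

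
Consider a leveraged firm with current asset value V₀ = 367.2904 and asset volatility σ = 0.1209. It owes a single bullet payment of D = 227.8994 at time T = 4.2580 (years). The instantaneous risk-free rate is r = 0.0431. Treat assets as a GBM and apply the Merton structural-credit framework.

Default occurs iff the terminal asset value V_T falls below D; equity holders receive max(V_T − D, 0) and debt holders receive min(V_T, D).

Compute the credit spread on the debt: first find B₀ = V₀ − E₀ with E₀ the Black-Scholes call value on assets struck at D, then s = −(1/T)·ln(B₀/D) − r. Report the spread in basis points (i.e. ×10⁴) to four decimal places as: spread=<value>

spread=1.0148

d₁ = [ln(V₀/D) + (r + σ²/2)T] / (σ√T)
   = [ln(367.2904/227.8994) + (0.0431 + 0.5·0.1209²)·4.2580] / (0.1209·√4.2580)
   = [0.477249 + 0.214639] / 0.249476 = 2.773361
d₂ = d₁ − σ√T = 2.773361 − 0.249476 = 2.523884
N(d₁) = 0.997226,  N(d₂) = 0.994197,  e^(−rT) = 0.832335
E₀ = V₀·N(d₁) − D·e^(−rT)·N(d₂)
   = 367.2904·0.997226 − 227.8994·0.832335·0.994197 = 177.683610
B₀ = V₀ − E₀ = 367.2904 − 177.683610 = 189.606790
spread = −(1/T)·ln(B₀/D) − r = −(1/4.2580)·ln(189.606790/227.8994) − 0.0431 = 0.00010148
in basis points: 0.00010148 × 10⁴ = 1.0148 bp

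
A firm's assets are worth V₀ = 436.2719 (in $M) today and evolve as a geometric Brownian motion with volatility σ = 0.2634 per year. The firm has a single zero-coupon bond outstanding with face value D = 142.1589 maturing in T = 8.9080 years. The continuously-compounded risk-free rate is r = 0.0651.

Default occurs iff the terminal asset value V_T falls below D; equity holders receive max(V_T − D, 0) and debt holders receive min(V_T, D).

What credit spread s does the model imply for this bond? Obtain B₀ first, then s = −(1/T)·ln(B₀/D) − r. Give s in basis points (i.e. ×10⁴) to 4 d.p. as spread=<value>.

spread=10.5575

d₁ = [ln(V₀/D) + (r + σ²/2)T] / (σ√T)
   = [ln(436.2719/142.1589) + (0.0651 + 0.5·0.2634²)·8.9080] / (0.2634·√8.9080)
   = [1.121320 + 0.888927] / 0.786151 = 2.557076
d₂ = d₁ − σ√T = 2.557076 − 0.786151 = 1.770925
N(d₁) = 0.994722,  N(d₂) = 0.961713,  e^(−rT) = 0.559948
E₀ = V₀·N(d₁) − D·e^(−rT)·N(d₂)
   = 436.2719·0.994722 − 142.1589·0.559948·0.961713 = 357.415379
B₀ = V₀ − E₀ = 436.2719 − 357.415379 = 78.856521
spread = −(1/T)·ln(B₀/D) − r = −(1/8.9080)·ln(78.856521/142.1589) − 0.0651 = 0.00105575
in basis points: 0.00105575 × 10⁴ = 10.5575 bp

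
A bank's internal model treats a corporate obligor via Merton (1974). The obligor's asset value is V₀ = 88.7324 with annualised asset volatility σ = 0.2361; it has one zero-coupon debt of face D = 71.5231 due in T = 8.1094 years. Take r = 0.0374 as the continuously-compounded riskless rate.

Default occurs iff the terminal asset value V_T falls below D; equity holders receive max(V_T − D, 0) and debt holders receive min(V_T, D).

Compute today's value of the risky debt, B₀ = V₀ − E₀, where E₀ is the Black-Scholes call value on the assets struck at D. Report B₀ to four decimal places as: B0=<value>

d₁ = [ln(V₀/D) + (r + σ²/2)T] / (σ√T)
   = [ln(88.7324/71.5231) + (0.0374 + 0.5·0.2361²)·8.1094] / (0.2361·√8.1094)
   = [0.215605 + 0.529314] / 0.672342 = 1.107945
d₂ = d₁ − σ√T = 1.107945 − 0.672342 = 0.435603
N(d₁) = 0.866057,  N(d₂) = 0.668438,  e^(−rT) = 0.738384
E₀ = V₀·N(d₁) − D·e^(−rT)·N(d₂)
   = 88.7324·0.866057 − 71.5231·0.738384·0.668438 = 41.546148
B₀ = V₀ − E₀ = 88.7324 − 41.546148 = 47.186252

B0=47.1863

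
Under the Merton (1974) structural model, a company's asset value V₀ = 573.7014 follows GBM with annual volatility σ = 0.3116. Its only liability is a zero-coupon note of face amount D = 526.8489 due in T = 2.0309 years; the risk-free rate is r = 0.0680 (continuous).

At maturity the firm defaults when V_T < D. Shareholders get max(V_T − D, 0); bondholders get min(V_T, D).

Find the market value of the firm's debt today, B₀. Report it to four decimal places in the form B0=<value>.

B0=414.5846

d₁ = [ln(V₀/D) + (r + σ²/2)T] / (σ√T)
   = [ln(573.7014/526.8489) + (0.0680 + 0.5·0.3116²)·2.0309] / (0.3116·√2.0309)
   = [0.085195 + 0.236696] / 0.444060 = 0.724882
d₂ = d₁ − σ√T = 0.724882 − 0.444060 = 0.280822
N(d₁) = 0.765738,  N(d₂) = 0.610576,  e^(−rT) = 0.871011
E₀ = V₀·N(d₁) − D·e^(−rT)·N(d₂)
   = 573.7014·0.765738 − 526.8489·0.871011·0.610576 = 159.116809
B₀ = V₀ − E₀ = 573.7014 − 159.116809 = 414.584591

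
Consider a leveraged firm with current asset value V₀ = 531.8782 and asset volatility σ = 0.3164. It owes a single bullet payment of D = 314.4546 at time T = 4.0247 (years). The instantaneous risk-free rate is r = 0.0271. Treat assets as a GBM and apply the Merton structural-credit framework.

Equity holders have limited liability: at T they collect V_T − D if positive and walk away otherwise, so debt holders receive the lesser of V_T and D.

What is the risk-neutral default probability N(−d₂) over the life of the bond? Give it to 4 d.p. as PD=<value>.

d₁ = [ln(V₀/D) + (r + σ²/2)T] / (σ√T)
   = [ln(531.8782/314.4546) + (0.0271 + 0.5·0.3164²)·4.0247] / (0.3164·√4.0247)
   = [0.525575 + 0.310524] / 0.634751 = 1.317207
d₂ = d₁ − σ√T = 1.317207 − 0.634751 = 0.682457
risk-neutral PD = N(−d₂) = N(-0.682457) = 0.247475

PD=0.2475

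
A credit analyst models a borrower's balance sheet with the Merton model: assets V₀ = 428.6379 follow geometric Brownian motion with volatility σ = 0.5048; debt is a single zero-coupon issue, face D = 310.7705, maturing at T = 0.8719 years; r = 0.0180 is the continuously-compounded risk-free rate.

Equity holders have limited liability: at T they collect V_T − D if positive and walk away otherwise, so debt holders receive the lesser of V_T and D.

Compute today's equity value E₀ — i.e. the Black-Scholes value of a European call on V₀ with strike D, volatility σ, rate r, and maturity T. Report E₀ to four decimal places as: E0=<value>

E0=146.0896

d₁ = [ln(V₀/D) + (r + σ²/2)T] / (σ√T)
   = [ln(428.6379/310.7705) + (0.0180 + 0.5·0.5048²)·0.8719] / (0.5048·√0.8719)
   = [0.321558 + 0.126784] / 0.471360 = 0.951167
d₂ = d₁ − σ√T = 0.951167 − 0.471360 = 0.479807
N(d₁) = 0.829240,  N(d₂) = 0.684318,  e^(−rT) = 0.984428
E₀ = V₀·N(d₁) − D·e^(−rT)·N(d₂)
   = 428.6379·0.829240 − 310.7705·0.984428·0.684318 = 146.089588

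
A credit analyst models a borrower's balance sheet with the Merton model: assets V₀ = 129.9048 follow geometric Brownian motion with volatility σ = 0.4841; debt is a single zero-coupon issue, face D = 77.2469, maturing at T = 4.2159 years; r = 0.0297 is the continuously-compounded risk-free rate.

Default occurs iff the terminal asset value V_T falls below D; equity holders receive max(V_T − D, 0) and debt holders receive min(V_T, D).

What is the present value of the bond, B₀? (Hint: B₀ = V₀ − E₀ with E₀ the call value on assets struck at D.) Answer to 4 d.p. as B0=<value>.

d₁ = [ln(V₀/D) + (r + σ²/2)T] / (σ√T)
   = [ln(129.9048/77.2469) + (0.0297 + 0.5·0.4841²)·4.2159] / (0.4841·√4.2159)
   = [0.519795 + 0.619216] / 0.993986 = 1.145903
d₂ = d₁ − σ√T = 1.145903 − 0.993986 = 0.151917
N(d₁) = 0.874082,  N(d₂) = 0.560374,  e^(−rT) = 0.882310
E₀ = V₀·N(d₁) − D·e^(−rT)·N(d₂)
   = 129.9048·0.874082 − 77.2469·0.882310·0.560374 = 75.354832
B₀ = V₀ − E₀ = 129.9048 − 75.354832 = 54.549968

B0=54.5500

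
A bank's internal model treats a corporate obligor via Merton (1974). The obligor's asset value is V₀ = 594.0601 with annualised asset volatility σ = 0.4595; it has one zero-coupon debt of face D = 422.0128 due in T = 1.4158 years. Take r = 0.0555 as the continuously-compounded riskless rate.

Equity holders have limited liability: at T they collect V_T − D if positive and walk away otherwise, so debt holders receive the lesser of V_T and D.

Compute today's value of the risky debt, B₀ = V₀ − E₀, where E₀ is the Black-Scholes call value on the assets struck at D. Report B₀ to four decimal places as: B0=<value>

d₁ = [ln(V₀/D) + (r + σ²/2)T] / (σ√T)
   = [ln(594.0601/422.0128) + (0.0555 + 0.5·0.4595²)·1.4158] / (0.4595·√1.4158)
   = [0.341945 + 0.228043] / 0.546747 = 1.042508
d₂ = d₁ − σ√T = 1.042508 − 0.546747 = 0.495760
N(d₁) = 0.851412,  N(d₂) = 0.689968,  e^(−rT) = 0.924431
E₀ = V₀·N(d₁) − D·e^(−rT)·N(d₂)
   = 594.0601·0.851412 − 422.0128·0.924431·0.689968 = 236.618167
B₀ = V₀ − E₀ = 594.0601 − 236.618167 = 357.441933

B0=357.4419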